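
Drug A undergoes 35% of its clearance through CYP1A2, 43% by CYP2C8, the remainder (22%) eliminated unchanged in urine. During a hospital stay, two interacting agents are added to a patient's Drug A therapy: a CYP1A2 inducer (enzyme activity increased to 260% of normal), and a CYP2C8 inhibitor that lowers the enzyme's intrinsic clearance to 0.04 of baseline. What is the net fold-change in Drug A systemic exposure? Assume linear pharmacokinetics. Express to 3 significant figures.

The CYP1A2 pathway (35% of clearance) is boosted to 2.6× activity: 0.35 × 2.6 = 0.91.
The CYP2C8 pathway (43% of clearance) drops to 0.04× activity: 0.43 × 0.04 = 0.0172.
Non-CYP routes (22%) are unchanged.
New clearance relative to baseline: 0.91 + 0.0172 + 0.22 = 1.1472.
Systemic exposure ∝ 1/CL: fold-change = 1 / 1.1472 = 0.872.

0.872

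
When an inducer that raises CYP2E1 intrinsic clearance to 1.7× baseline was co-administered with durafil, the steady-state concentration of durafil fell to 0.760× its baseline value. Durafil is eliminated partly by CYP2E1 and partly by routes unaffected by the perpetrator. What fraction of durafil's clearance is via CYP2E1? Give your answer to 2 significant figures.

0.45

Let fm be the CYP2E1 fraction. New clearance relative to baseline = fm × 1.7 + (1 − fm).
Steady-state concentration ratio = 1 / (new CL fraction), so new CL fraction = 1 / 0.760 = 1.316.
fm × 1.7 + 1 − fm = 1.316  ⇒  fm × (1.7 − 1) = 0.3158  ⇒  fm = 0.45.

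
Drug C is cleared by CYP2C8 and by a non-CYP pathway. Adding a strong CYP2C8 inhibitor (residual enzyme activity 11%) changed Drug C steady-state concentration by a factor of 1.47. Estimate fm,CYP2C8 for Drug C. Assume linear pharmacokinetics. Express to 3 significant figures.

CL'/CL = 1 / 1.47 = 0.6803
0.11·fm + (1 − fm) = 0.6803
fm = (0.6803 − 1) / (0.11 − 1) = 0.359

0.359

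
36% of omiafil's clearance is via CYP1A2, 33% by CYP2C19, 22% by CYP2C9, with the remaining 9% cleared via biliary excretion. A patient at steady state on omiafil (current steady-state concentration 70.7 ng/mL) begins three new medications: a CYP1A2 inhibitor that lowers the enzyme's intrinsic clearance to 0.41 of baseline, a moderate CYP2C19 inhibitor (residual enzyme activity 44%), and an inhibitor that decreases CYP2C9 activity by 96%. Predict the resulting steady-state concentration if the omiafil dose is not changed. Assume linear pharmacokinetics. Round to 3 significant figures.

CYP1A2: 0.36 × 0.41 = 0.1476
CYP2C19: 0.33 × 0.44 = 0.1452
CYP2C9: 0.22 × 0.04 = 0.0088
Other: 0.09 (unchanged)
CL_new/CL_old = 0.1476 + 0.1452 + 0.0088 + 0.09 = 0.3916.
Dividing the baseline by the relative clearance: 70.7 / 0.3916 = 181 ng/mL.

181 ng/mL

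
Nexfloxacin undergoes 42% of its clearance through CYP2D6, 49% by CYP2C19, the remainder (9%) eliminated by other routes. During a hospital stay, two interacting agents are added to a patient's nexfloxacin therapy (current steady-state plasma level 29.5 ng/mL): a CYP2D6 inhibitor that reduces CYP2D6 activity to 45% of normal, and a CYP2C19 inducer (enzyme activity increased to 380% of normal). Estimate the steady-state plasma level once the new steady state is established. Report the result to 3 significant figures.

13.8 ng/mL

The CYP2D6 pathway (42% of clearance) falls to 0.45× activity: 0.42 × 0.45 = 0.189.
The CYP2C19 pathway (49% of clearance) is boosted to 3.8× activity: 0.49 × 3.8 = 1.862.
The remaining 9% of clearance is unaffected.
Relative clearance = 0.189 + 1.862 + 0.09 = 2.141.
Dividing the baseline by the relative clearance: 29.5 / 2.141 = 13.8 ng/mL.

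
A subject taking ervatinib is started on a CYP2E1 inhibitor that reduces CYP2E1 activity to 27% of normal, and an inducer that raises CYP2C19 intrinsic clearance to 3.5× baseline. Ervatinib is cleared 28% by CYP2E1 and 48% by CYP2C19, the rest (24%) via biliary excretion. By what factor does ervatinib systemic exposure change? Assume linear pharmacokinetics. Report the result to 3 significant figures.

The CYP2E1 pathway (28% of clearance) falls to 0.27× activity: 0.28 × 0.27 = 0.0756.
The CYP2C19 pathway (48% of clearance) rises to 3.5× activity: 0.48 × 3.5 = 1.68.
Non-CYP routes (24%) are unchanged.
Relative clearance = 0.0756 + 1.68 + 0.24 = 1.9956.
Because systemic exposure varies inversely with clearance, the combined effect is 1 / 1.9956 = 0.501.

0.501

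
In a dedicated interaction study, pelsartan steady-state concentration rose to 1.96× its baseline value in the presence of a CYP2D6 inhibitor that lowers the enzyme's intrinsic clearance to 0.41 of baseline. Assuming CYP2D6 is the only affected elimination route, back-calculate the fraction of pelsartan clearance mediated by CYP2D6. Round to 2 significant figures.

Let x = fm,CYP2D6. Because steady-state concentration ∝ 1/CL, relative clearance fell to 1/1.96 = 0.5102.
Only the CYP2D6 route changed, so 0.5102 = x·0.41 + (1 − x), giving x = 0.83.

0.83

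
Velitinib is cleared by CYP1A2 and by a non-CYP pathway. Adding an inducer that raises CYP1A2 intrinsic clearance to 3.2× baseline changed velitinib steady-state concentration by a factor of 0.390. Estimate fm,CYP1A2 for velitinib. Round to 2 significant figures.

0.71

Let x = fm,CYP1A2. Because steady-state concentration ∝ 1/CL, relative clearance rose to 1/0.390 = 2.564.
Only the CYP1A2 route changed, so 2.564 = x·3.2 + (1 − x), giving x = 0.71.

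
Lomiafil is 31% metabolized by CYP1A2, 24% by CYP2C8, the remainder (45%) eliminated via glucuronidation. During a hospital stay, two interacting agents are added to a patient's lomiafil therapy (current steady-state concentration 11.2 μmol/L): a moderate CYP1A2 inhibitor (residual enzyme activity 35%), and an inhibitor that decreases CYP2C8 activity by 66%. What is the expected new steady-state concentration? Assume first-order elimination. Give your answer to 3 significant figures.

17.5 μmol/L

The CYP1A2 pathway (31% of clearance) falls to 0.35× activity: 0.31 × 0.35 = 0.1085.
The CYP2C8 pathway (24% of clearance) falls to 0.34× activity: 0.24 × 0.34 = 0.0816.
The remaining 45% of clearance is unaffected.
CL_new/CL_old = 0.1085 + 0.0816 + 0.45 = 0.6401.
Steady-state concentration ∝ 1/CL: new value = 11.2 / 0.6401 = 17.5 μmol/L.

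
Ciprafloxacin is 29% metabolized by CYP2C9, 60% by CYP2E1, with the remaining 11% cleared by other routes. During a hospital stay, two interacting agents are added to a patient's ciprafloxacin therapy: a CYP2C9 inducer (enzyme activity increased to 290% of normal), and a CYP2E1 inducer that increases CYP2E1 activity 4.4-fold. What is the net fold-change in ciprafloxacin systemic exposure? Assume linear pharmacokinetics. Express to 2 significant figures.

The CYP2C9 pathway (29% of clearance) is boosted to 2.9× activity: 0.29 × 2.9 = 0.841.
The CYP2E1 pathway (60% of clearance) is boosted to 4.4× activity: 0.6 × 4.4 = 2.64.
The remaining 11% of clearance is unaffected.
New clearance relative to baseline: 0.841 + 2.64 + 0.11 = 3.591.
Systemic exposure ∝ 1/CL: fold-change = 1 / 3.591 = 0.28.

0.28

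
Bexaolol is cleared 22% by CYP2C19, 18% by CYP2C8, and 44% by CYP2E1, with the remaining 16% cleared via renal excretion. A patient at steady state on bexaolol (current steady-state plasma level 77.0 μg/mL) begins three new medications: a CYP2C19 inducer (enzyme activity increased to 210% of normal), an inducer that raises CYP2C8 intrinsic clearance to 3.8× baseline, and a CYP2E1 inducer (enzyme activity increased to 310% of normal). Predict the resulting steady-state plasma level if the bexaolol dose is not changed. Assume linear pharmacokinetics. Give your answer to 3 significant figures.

28.8 μg/mL

CYP2C19: 0.22 × 2.1 = 0.462
CYP2C8: 0.18 × 3.8 = 0.684
CYP2E1: 0.44 × 3.1 = 1.364
Other: 0.16 (unchanged)
CL_new/CL_old = 0.462 + 0.684 + 1.364 + 0.16 = 2.67.
New steady-state plasma level = 77.0 / 2.67 = 28.8 μg/mL (concentration scales inversely with clearance).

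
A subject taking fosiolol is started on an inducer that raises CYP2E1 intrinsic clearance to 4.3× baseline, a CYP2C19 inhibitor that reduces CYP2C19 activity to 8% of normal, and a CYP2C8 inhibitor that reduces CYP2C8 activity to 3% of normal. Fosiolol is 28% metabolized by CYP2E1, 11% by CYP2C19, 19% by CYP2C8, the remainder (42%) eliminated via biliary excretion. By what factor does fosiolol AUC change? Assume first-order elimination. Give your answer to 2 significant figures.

The CYP2E1 pathway (28% of clearance) rises to 4.3× activity: 0.28 × 4.3 = 1.204.
The CYP2C19 pathway (11% of clearance) falls to 0.08× activity: 0.11 × 0.08 = 0.0088.
The CYP2C8 pathway (19% of clearance) is reduced to 0.03× activity: 0.19 × 0.03 = 0.0057.
The remaining 42% of clearance is unaffected.
Relative clearance = 1.204 + 0.0088 + 0.0057 + 0.42 = 1.6385.
Because AUC varies inversely with clearance, the combined effect is 1 / 1.6385 = 0.61.

0.61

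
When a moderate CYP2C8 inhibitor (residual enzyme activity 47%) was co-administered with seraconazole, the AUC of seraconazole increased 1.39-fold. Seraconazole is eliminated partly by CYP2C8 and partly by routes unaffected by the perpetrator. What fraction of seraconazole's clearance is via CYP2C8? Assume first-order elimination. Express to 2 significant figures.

CL'/CL = 1 / 1.39 = 0.7194
0.47·fm + (1 − fm) = 0.7194
fm = (0.7194 − 1) / (0.47 − 1) = 0.53

0.53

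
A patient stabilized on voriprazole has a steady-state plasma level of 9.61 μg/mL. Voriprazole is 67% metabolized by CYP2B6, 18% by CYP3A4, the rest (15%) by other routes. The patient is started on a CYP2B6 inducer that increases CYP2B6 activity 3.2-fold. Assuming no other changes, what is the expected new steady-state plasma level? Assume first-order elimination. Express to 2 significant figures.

The CYP2B6 pathway (67% of clearance) rises to 3.2× activity: 0.67 × 3.2 = 2.144.
CYP3A4 (18%) and the residual 15% are unaffected.
New clearance relative to baseline: 2.144 + 0.18 + 0.15 = 2.474.
Steady-state plasma level ∝ 1/CL, so new value = 9.61 / 2.474 = 3.9 μg/mL.

3.9 μg/mL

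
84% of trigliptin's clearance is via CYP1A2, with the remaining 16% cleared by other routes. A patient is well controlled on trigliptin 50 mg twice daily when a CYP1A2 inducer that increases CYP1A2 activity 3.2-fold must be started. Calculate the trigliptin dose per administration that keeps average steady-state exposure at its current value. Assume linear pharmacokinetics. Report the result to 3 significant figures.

142 mg

CYP1A2: 0.84 × 3.2 = 2.688
Other: 0.16 (unchanged)
New clearance relative to baseline: 2.688 + 0.16 = 2.848.
To maintain the same steady-state level, dose must scale with clearance: new dose = 50 × 2.848 = 142 mg.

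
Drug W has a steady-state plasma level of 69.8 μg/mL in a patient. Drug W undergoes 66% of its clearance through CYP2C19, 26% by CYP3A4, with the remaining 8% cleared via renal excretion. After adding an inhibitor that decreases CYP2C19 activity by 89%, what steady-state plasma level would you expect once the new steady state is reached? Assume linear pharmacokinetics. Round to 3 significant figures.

169 μg/mL

The CYP2C19 pathway (66% of clearance) falls to 0.11× activity: 0.66 × 0.11 = 0.0726.
CYP3A4 (26%) and the residual 8% are unaffected.
New clearance relative to baseline: 0.0726 + 0.26 + 0.08 = 0.4126.
Steady-state plasma level ∝ 1/CL, so new value = 69.8 / 0.4126 = 169 μg/mL.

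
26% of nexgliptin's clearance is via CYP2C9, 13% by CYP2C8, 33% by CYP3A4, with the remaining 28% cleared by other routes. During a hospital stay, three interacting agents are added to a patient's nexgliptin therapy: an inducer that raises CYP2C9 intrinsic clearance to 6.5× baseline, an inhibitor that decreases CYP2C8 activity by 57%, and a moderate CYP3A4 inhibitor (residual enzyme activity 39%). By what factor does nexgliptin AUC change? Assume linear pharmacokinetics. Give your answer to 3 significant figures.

0.464

CYP2C9: 0.26 × 6.5 = 1.69
CYP2C8: 0.13 × 0.43 = 0.0559
CYP3A4: 0.33 × 0.39 = 0.1287
Other: 0.28 (unchanged)
CL_new/CL_old = 1.69 + 0.0559 + 0.1287 + 0.28 = 2.1546.
AUC ∝ 1/CL: fold-change = 1 / 2.1546 = 0.464.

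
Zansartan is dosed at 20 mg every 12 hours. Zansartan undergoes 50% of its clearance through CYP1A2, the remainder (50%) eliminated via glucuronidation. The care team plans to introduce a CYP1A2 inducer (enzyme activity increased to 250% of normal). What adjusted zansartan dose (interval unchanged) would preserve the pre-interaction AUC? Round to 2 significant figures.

35 mg

The CYP1A2 pathway (50% of clearance) is boosted to 2.5× activity: 0.5 × 2.5 = 1.25.
The remaining 50% of clearance is unaffected.
New clearance relative to baseline: 1.25 + 0.5 = 1.75.
Exposure is unchanged when dose changes in proportion to clearance. New dose = 20 mg × 1.75 = 35 mg.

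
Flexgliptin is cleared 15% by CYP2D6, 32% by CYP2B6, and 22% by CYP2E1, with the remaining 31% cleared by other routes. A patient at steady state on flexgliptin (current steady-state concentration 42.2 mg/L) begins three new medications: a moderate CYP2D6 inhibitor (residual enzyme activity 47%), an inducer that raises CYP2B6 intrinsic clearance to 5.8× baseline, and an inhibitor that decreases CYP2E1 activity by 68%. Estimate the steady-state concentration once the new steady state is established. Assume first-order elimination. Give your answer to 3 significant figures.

CYP2D6: 0.15 × 0.47 = 0.0705
CYP2B6: 0.32 × 5.8 = 1.856
CYP2E1: 0.22 × 0.32 = 0.0704
Other: 0.31 (unchanged)
Relative clearance = 0.0705 + 1.856 + 0.0704 + 0.31 = 2.3069.
Steady-state concentration ∝ 1/CL: new value = 42.2 / 2.3069 = 18.3 mg/L.

18.3 mg/L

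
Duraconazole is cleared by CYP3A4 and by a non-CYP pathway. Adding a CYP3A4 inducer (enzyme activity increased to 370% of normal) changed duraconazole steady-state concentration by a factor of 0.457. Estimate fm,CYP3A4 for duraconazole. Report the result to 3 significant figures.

Let x = fm,CYP3A4. Because steady-state concentration ∝ 1/CL, relative clearance rose to 1/0.457 = 2.188.
Setting x·3.7 + (1 − x) = 2.188 and solving: x = (2.188 − 1)/(3.7 − 1) = 0.440.

0.440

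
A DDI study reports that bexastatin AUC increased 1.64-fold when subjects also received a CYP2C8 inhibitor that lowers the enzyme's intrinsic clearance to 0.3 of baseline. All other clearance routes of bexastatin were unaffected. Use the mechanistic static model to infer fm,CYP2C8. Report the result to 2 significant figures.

0.56

Let x = fm,CYP2C8. Because AUC ∝ 1/CL, relative clearance fell to 1/1.64 = 0.6098.
Setting x·0.3 + (1 − x) = 0.6098 and solving: x = (0.6098 − 1)/(0.3 − 1) = 0.56.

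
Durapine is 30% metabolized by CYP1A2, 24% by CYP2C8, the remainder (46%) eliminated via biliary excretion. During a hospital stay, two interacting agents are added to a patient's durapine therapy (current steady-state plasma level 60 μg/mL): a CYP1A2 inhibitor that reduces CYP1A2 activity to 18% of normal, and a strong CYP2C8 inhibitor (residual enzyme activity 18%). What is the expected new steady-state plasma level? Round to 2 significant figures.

1.1 × 10² μg/mL

The CYP1A2 pathway (30% of clearance) drops to 0.18× activity: 0.3 × 0.18 = 0.054.
The CYP2C8 pathway (24% of clearance) is reduced to 0.18× activity: 0.24 × 0.18 = 0.0432.
Non-CYP routes (46%) are unchanged.
Relative clearance = 0.054 + 0.0432 + 0.46 = 0.5572.
Dividing the baseline by the relative clearance: 60 / 0.5572 = 1.1 × 10² μg/mL.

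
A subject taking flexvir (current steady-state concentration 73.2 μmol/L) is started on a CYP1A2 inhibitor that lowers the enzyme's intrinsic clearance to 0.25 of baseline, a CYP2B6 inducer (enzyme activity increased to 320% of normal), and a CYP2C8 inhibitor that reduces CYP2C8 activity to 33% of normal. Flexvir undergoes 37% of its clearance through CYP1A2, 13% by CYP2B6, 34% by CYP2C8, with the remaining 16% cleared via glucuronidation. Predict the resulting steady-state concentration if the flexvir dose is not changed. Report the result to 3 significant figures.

93.8 μmol/L

CYP1A2: 0.37 × 0.25 = 0.0925
CYP2B6: 0.13 × 3.2 = 0.416
CYP2C8: 0.34 × 0.33 = 0.1122
Other: 0.16 (unchanged)
New clearance relative to baseline: 0.0925 + 0.416 + 0.1122 + 0.16 = 0.7807.
New steady-state concentration = 73.2 / 0.7807 = 93.8 μmol/L (concentration scales inversely with clearance).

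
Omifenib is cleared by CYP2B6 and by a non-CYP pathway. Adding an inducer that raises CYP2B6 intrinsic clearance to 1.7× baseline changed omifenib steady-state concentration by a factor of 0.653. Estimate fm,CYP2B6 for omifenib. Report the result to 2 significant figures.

0.76

Let fm be the CYP2B6 fraction. New clearance relative to baseline = fm × 1.7 + (1 − fm).
Steady-state concentration ratio = 1 / (new CL fraction), so new CL fraction = 1 / 0.653 = 1.531.
fm × 1.7 + 1 − fm = 1.531  ⇒  fm × (1.7 − 1) = 0.5314  ⇒  fm = 0.76.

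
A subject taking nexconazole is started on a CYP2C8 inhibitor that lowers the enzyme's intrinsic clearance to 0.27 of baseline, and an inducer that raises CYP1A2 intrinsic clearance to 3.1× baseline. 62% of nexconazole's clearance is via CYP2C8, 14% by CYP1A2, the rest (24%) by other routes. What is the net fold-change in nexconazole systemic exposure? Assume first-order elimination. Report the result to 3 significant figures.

The CYP2C8 pathway (62% of clearance) drops to 0.27× activity: 0.62 × 0.27 = 0.1674.
The CYP1A2 pathway (14% of clearance) is boosted to 3.1× activity: 0.14 × 3.1 = 0.434.
The remaining 24% of clearance is unaffected.
New clearance relative to baseline: 0.1674 + 0.434 + 0.24 = 0.8414.
Net systemic exposure ratio = 1 / 0.8414 = 1.19.

1.19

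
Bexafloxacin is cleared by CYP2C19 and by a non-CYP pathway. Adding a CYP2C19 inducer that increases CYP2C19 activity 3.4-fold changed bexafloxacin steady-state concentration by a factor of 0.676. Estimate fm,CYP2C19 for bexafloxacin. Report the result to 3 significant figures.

CL'/CL = 1 / 0.676 = 1.479
3.4·fm + (1 − fm) = 1.479
fm = (1.479 − 1) / (3.4 − 1) = 0.200

0.200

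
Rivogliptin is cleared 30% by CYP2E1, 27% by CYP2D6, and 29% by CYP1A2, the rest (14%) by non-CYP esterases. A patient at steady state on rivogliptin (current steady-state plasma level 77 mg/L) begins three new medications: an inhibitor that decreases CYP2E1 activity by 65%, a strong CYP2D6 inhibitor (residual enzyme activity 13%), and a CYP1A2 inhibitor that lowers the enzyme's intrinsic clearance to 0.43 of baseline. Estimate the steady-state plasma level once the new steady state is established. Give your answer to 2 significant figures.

1.9 × 10² mg/L

CYP2E1: 0.3 × 0.35 = 0.105
CYP2D6: 0.27 × 0.13 = 0.0351
CYP1A2: 0.29 × 0.43 = 0.1247
Other: 0.14 (unchanged)
CL_new/CL_old = 0.105 + 0.0351 + 0.1247 + 0.14 = 0.4048.
Dividing the baseline by the relative clearance: 77 / 0.4048 = 1.9 × 10² mg/L.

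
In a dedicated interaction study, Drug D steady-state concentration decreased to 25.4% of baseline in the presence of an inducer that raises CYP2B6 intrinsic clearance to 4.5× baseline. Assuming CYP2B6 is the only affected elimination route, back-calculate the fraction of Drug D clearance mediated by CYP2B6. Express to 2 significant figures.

Let fm be the CYP2B6 fraction. New clearance relative to baseline = fm × 4.5 + (1 − fm).
Steady-state concentration ratio = 1 / (new CL fraction), so new CL fraction = 1 / 0.254 = 3.937.
fm × 4.5 + 1 − fm = 3.937  ⇒  fm × (4.5 − 1) = 2.937  ⇒  fm = 0.84.

0.84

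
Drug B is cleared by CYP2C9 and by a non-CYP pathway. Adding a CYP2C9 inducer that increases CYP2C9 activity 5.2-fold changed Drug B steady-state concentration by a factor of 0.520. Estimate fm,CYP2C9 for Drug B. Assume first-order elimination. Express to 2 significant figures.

Write x for the fraction cleared via CYP2C9. The observed steady-state concentration change means clearance rose to 1/0.520 = 1.923 of baseline.
Setting x·5.2 + (1 − x) = 1.923 and solving: x = (1.923 − 1)/(5.2 − 1) = 0.22.

0.22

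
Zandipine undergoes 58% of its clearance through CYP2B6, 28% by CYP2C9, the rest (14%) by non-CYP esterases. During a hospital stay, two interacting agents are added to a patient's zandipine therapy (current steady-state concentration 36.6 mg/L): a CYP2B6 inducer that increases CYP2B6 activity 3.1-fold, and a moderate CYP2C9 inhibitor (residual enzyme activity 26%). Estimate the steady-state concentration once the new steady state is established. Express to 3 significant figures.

18.2 mg/L

The CYP2B6 pathway (58% of clearance) rises to 3.1× activity: 0.58 × 3.1 = 1.798.
The CYP2C9 pathway (28% of clearance) is reduced to 0.26× activity: 0.28 × 0.26 = 0.0728.
The remaining 14% of clearance is unaffected.
New clearance relative to baseline: 1.798 + 0.0728 + 0.14 = 2.0108.
Steady-state concentration ∝ 1/CL: new value = 36.6 / 2.0108 = 18.2 mg/L.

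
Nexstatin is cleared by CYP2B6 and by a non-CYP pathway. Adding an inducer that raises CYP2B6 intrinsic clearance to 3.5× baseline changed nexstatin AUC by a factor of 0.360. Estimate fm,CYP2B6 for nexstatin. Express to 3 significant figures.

Call the CYP2B6 fraction fm. After the interaction, CL_new/CL_old = fm × 3.5 + (1 − fm).
AUC ratio = 1 / (new CL fraction), so new CL fraction = 1 / 0.360 = 2.778.
fm × 3.5 + 1 − fm = 2.778  ⇒  fm × (3.5 − 1) = 1.778  ⇒  fm = 0.711.

0.711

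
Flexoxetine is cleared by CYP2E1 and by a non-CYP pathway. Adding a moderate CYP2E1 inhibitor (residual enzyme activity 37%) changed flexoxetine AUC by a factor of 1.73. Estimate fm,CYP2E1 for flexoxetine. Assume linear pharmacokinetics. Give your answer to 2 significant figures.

CL'/CL = 1 / 1.73 = 0.578
0.37·fm + (1 − fm) = 0.578
fm = (0.578 − 1) / (0.37 − 1) = 0.67

0.67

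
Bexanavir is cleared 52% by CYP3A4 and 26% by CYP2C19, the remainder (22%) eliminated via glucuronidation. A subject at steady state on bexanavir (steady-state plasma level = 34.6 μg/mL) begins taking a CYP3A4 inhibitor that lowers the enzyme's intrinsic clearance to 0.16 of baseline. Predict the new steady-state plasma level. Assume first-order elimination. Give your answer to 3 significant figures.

61.4 μg/mL

CYP3A4: 0.52 × 0.16 = 0.0832
CYP2C19: 0.26 (unchanged)
Other: 0.22 (unchanged)
New clearance relative to baseline: 0.0832 + 0.26 + 0.22 = 0.5632.
With dosing unchanged, steady-state plasma level scales as 1/CL: 34.6 / 0.5632 = 61.4 μg/mL.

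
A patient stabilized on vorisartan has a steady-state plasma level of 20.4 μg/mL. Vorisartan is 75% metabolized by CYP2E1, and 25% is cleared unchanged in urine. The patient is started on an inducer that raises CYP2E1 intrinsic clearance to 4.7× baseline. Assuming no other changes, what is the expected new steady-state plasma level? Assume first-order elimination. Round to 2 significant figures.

5.4 μg/mL

The CYP2E1 pathway (75% of clearance) rises to 4.7× activity: 0.75 × 4.7 = 3.525.
The remaining 25% of clearance is unaffected.
Relative clearance = 3.525 + 0.25 = 3.775.
New steady-state plasma level = baseline ÷ relative clearance = 20.4 / 3.775 = 5.4 μg/mL.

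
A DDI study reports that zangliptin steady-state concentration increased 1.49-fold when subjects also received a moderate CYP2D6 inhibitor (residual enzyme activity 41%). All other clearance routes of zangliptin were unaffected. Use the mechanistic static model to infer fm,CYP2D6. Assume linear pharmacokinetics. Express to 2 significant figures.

Write x for the fraction cleared via CYP2D6. The observed steady-state concentration change means clearance fell to 1/1.49 = 0.6711 of baseline.
Only the CYP2D6 route changed, so 0.6711 = x·0.41 + (1 − x), giving x = 0.56.

0.56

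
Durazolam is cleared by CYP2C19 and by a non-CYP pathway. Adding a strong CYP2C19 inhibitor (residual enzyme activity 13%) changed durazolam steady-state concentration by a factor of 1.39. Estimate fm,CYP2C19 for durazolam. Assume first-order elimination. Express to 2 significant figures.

0.32

Call the CYP2C19 fraction fm. After the interaction, CL_new/CL_old = fm × 0.13 + (1 − fm).
Steady-state concentration ratio = 1 / (new CL fraction), so new CL fraction = 1 / 1.39 = 0.7194.
fm × 0.13 + 1 − fm = 0.7194  ⇒  fm × (0.13 − 1) = −0.2806  ⇒  fm = 0.32.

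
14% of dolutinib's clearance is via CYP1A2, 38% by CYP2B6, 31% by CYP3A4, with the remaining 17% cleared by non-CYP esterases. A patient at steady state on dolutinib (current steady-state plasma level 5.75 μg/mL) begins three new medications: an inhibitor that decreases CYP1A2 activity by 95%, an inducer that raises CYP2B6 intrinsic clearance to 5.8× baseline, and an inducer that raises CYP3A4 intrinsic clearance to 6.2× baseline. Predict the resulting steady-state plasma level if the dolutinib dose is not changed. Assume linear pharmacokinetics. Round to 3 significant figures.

The CYP1A2 pathway (14% of clearance) falls to 0.05× activity: 0.14 × 0.05 = 0.007.
The CYP2B6 pathway (38% of clearance) rises to 5.8× activity: 0.38 × 5.8 = 2.204.
The CYP3A4 pathway (31% of clearance) rises to 6.2× activity: 0.31 × 6.2 = 1.922.
The remaining 17% of clearance is unaffected.
Relative clearance = 0.007 + 2.204 + 1.922 + 0.17 = 4.303.
Dividing the baseline by the relative clearance: 5.75 / 4.303 = 1.34 μg/mL.

1.34 μg/mL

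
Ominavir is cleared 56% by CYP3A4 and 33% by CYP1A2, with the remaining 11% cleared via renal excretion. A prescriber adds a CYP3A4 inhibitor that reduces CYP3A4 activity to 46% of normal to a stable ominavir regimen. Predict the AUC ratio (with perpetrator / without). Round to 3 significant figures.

1.43

CYP3A4: 0.56 × 0.46 = 0.2576
CYP1A2: 0.33 (unchanged)
Other: 0.11 (unchanged)
New clearance relative to baseline: 0.2576 + 0.33 + 0.11 = 0.6976.
AUC is inversely proportional to clearance, so the fold-change is 1 / 0.6976 = 1.43.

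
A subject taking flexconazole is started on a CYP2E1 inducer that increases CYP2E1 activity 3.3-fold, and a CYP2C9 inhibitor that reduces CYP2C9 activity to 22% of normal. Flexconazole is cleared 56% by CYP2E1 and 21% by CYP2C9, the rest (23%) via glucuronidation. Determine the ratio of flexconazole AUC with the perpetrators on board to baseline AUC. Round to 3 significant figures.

0.471

CYP2E1: 0.56 × 3.3 = 1.848
CYP2C9: 0.21 × 0.22 = 0.0462
Other: 0.23 (unchanged)
New clearance relative to baseline: 1.848 + 0.0462 + 0.23 = 2.1242.
Net AUC ratio = 1 / 2.1242 = 0.471.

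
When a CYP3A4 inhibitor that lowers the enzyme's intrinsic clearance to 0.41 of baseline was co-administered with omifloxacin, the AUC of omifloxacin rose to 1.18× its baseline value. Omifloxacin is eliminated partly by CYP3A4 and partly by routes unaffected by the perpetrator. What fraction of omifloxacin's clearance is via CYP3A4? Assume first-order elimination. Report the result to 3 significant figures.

CL'/CL = 1 / 1.18 = 0.8475
0.41·fm + (1 − fm) = 0.8475
fm = (0.8475 − 1) / (0.41 − 1) = 0.259

0.259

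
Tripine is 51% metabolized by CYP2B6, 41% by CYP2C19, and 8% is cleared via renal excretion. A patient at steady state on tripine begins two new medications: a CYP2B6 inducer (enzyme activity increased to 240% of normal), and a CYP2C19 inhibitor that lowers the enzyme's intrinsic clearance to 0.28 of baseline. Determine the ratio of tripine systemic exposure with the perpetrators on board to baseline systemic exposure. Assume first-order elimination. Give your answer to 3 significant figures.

0.705

CYP2B6: 0.51 × 2.4 = 1.224
CYP2C19: 0.41 × 0.28 = 0.1148
Other: 0.08 (unchanged)
New clearance relative to baseline: 1.224 + 0.1148 + 0.08 = 1.4188.
Net systemic exposure ratio = 1 / 1.4188 = 0.705.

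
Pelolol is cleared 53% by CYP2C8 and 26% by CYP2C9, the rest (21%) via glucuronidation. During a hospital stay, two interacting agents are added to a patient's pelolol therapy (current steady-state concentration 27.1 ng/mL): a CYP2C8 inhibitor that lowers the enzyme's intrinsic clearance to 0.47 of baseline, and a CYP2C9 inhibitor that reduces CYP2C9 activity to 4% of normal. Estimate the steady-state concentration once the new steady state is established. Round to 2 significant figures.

The CYP2C8 pathway (53% of clearance) drops to 0.47× activity: 0.53 × 0.47 = 0.2491.
The CYP2C9 pathway (26% of clearance) is reduced to 0.04× activity: 0.26 × 0.04 = 0.0104.
Non-CYP routes (21%) are unchanged.
Relative clearance = 0.2491 + 0.0104 + 0.21 = 0.4695.
Steady-state concentration ∝ 1/CL: new value = 27.1 / 0.4695 = 58 ng/mL.

58 ng/mL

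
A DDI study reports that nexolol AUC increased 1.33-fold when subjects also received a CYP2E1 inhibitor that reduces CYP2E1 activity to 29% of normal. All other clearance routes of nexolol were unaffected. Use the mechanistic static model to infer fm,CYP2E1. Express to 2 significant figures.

Let x = fm,CYP2E1. Because AUC ∝ 1/CL, relative clearance fell to 1/1.33 = 0.7519.
Setting x·0.29 + (1 − x) = 0.7519 and solving: x = (0.7519 − 1)/(0.29 − 1) = 0.35.

0.35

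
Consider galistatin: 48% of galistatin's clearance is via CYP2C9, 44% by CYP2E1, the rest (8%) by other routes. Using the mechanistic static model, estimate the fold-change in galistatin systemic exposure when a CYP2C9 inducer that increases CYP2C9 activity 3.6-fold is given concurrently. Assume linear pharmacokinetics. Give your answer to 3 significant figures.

0.445

CYP2C9: 0.48 × 3.6 = 1.728
CYP2E1: 0.44 (unchanged)
Other: 0.08 (unchanged)
CL_new/CL_old = 1.728 + 0.44 + 0.08 = 2.248.
Systemic exposure is inversely proportional to clearance, so the fold-change is 1 / 2.248 = 0.445.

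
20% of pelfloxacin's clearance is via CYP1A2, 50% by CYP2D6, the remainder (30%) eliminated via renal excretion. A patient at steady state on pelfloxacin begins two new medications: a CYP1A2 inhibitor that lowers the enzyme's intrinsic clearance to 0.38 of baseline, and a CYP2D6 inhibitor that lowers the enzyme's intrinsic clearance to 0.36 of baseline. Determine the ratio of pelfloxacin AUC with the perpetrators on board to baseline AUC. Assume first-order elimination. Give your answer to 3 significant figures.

CYP1A2: 0.2 × 0.38 = 0.076
CYP2D6: 0.5 × 0.36 = 0.18
Other: 0.3 (unchanged)
Relative clearance = 0.076 + 0.18 + 0.3 = 0.556.
Net AUC ratio = 1 / 0.556 = 1.80.

1.80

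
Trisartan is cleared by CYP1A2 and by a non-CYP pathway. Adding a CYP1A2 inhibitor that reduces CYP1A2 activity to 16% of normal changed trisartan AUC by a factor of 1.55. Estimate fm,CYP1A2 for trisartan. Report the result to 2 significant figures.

0.42

Call the CYP1A2 fraction fm. After the interaction, CL_new/CL_old = fm × 0.16 + (1 − fm).
AUC ratio = 1 / (new CL fraction), so new CL fraction = 1 / 1.55 = 0.6452.
fm × 0.16 + 1 − fm = 0.6452  ⇒  fm × (0.16 − 1) = −0.3548  ⇒  fm = 0.42.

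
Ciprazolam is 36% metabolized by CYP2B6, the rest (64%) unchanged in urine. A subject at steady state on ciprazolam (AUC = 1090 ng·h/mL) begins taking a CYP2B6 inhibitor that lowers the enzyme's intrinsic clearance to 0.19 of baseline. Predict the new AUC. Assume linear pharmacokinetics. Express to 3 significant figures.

The CYP2B6 pathway (36% of clearance) drops to 0.19× activity: 0.36 × 0.19 = 0.0684.
Non-CYP routes (64%) are unchanged.
CL_new/CL_old = 0.0684 + 0.64 = 0.7084.
AUC ∝ 1/CL, so new value = 1090 / 0.7084 = 1.54 × 10³ ng·h/mL.

1.54 × 10³ ng·h/mL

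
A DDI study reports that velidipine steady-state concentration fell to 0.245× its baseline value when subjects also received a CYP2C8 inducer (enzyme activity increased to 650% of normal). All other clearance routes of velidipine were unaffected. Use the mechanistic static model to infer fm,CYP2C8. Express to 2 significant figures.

0.56

Call the CYP2C8 fraction fm. After the interaction, CL_new/CL_old = fm × 6.5 + (1 − fm).
Steady-state concentration ratio = 1 / (new CL fraction), so new CL fraction = 1 / 0.245 = 4.082.
fm × 6.5 + 1 − fm = 4.082  ⇒  fm × (6.5 − 1) = 3.082  ⇒  fm = 0.56.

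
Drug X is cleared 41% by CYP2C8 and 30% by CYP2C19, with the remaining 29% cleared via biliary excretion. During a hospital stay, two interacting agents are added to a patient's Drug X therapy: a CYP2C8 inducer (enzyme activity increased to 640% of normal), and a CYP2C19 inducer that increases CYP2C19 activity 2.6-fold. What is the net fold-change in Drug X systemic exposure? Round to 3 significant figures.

0.271

CYP2C8: 0.41 × 6.4 = 2.624
CYP2C19: 0.3 × 2.6 = 0.78
Other: 0.29 (unchanged)
CL_new/CL_old = 2.624 + 0.78 + 0.29 = 3.694.
Net systemic exposure ratio = 1 / 3.694 = 0.271.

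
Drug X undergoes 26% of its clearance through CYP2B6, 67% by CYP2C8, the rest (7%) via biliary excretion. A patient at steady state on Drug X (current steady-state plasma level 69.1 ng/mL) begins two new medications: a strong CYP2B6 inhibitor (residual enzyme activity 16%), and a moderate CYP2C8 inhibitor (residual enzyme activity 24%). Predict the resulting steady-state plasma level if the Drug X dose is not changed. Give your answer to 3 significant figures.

254 ng/mL

The CYP2B6 pathway (26% of clearance) falls to 0.16× activity: 0.26 × 0.16 = 0.0416.
The CYP2C8 pathway (67% of clearance) falls to 0.24× activity: 0.67 × 0.24 = 0.1608.
Non-CYP routes (7%) are unchanged.
New clearance relative to baseline: 0.0416 + 0.1608 + 0.07 = 0.2724.
Dividing the baseline by the relative clearance: 69.1 / 0.2724 = 254 ng/mL.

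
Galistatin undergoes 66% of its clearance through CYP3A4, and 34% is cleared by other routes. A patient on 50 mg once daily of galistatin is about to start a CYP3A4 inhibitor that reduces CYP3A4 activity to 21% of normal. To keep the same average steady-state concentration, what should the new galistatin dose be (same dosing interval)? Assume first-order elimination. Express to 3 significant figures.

The CYP3A4 pathway (66% of clearance) falls to 0.21× activity: 0.66 × 0.21 = 0.1386.
Non-CYP routes (34%) are unchanged.
New clearance relative to baseline: 0.1386 + 0.34 = 0.4786.
Exposure is unchanged when dose changes in proportion to clearance. New dose = 50 mg × 0.4786 = 23.9 mg.

23.9 mg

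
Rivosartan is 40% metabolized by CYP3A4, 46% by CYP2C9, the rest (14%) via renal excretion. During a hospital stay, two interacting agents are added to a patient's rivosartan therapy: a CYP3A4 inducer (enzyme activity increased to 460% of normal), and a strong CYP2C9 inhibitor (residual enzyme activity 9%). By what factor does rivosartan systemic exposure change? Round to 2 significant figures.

0.49

CYP3A4: 0.4 × 4.6 = 1.84
CYP2C9: 0.46 × 0.09 = 0.0414
Other: 0.14 (unchanged)
CL_new/CL_old = 1.84 + 0.0414 + 0.14 = 2.0214.
Systemic exposure ∝ 1/CL: fold-change = 1 / 2.0214 = 0.49.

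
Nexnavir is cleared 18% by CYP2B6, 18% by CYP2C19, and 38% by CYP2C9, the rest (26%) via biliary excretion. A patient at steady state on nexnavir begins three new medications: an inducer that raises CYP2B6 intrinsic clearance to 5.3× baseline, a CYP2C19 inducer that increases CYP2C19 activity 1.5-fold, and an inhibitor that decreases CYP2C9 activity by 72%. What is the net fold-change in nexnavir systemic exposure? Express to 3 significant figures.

0.629

The CYP2B6 pathway (18% of clearance) rises to 5.3× activity: 0.18 × 5.3 = 0.954.
The CYP2C19 pathway (18% of clearance) is boosted to 1.5× activity: 0.18 × 1.5 = 0.27.
The CYP2C9 pathway (38% of clearance) drops to 0.28× activity: 0.38 × 0.28 = 0.1064.
The remaining 26% of clearance is unaffected.
CL_new/CL_old = 0.954 + 0.27 + 0.1064 + 0.26 = 1.5904.
Systemic exposure ∝ 1/CL: fold-change = 1 / 1.5904 = 0.629.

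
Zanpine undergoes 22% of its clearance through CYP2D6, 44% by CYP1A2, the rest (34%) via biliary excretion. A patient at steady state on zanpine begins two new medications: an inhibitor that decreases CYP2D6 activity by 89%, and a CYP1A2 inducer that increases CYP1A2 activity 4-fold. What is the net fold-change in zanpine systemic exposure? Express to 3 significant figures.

0.471

The CYP2D6 pathway (22% of clearance) is reduced to 0.11× activity: 0.22 × 0.11 = 0.0242.
The CYP1A2 pathway (44% of clearance) rises to 4× activity: 0.44 × 4 = 1.76.
The remaining 34% of clearance is unaffected.
CL_new/CL_old = 0.0242 + 1.76 + 0.34 = 2.1242.
Systemic exposure ∝ 1/CL: fold-change = 1 / 2.1242 = 0.471.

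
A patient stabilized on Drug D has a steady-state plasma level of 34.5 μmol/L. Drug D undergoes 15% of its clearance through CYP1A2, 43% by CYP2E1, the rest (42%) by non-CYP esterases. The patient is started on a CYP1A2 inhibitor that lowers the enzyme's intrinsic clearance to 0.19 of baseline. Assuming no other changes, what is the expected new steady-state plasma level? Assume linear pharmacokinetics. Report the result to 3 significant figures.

39.3 μmol/L

CYP1A2: 0.15 × 0.19 = 0.0285
CYP2E1: 0.43 (unchanged)
Other: 0.42 (unchanged)
New clearance relative to baseline: 0.0285 + 0.43 + 0.42 = 0.8785.
With dosing unchanged, steady-state plasma level scales as 1/CL: 34.5 / 0.8785 = 39.3 μmol/L.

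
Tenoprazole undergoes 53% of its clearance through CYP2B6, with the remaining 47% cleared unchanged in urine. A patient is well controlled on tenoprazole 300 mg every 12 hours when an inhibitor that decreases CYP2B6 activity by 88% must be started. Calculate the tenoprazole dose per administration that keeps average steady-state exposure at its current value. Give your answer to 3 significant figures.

The CYP2B6 pathway (53% of clearance) drops to 0.12× activity: 0.53 × 0.12 = 0.0636.
The remaining 47% of clearance is unaffected.
New clearance relative to baseline: 0.0636 + 0.47 = 0.5336.
Exposure is unchanged when dose changes in proportion to clearance. New dose = 300 mg × 0.5336 = 160 mg.

160 mg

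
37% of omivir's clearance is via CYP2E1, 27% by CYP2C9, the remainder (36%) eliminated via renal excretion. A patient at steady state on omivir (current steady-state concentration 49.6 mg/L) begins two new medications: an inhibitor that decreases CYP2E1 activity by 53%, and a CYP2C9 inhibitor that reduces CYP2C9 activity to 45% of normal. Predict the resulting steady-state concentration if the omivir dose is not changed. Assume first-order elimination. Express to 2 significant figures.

76 mg/L

The CYP2E1 pathway (37% of clearance) drops to 0.47× activity: 0.37 × 0.47 = 0.1739.
The CYP2C9 pathway (27% of clearance) falls to 0.45× activity: 0.27 × 0.45 = 0.1215.
The remaining 36% of clearance is unaffected.
New clearance relative to baseline: 0.1739 + 0.1215 + 0.36 = 0.6554.
Dividing the baseline by the relative clearance: 49.6 / 0.6554 = 76 mg/L.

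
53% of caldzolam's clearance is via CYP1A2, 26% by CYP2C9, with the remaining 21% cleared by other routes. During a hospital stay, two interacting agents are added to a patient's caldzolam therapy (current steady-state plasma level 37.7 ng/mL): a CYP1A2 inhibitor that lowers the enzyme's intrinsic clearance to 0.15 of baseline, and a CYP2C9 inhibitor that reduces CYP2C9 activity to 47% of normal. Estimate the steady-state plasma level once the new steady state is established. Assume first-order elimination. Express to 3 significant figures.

91.6 ng/mL

CYP1A2: 0.53 × 0.15 = 0.0795
CYP2C9: 0.26 × 0.47 = 0.1222
Other: 0.21 (unchanged)
New clearance relative to baseline: 0.0795 + 0.1222 + 0.21 = 0.4117.
New steady-state plasma level = 37.7 / 0.4117 = 91.6 ng/mL (concentration scales inversely with clearance).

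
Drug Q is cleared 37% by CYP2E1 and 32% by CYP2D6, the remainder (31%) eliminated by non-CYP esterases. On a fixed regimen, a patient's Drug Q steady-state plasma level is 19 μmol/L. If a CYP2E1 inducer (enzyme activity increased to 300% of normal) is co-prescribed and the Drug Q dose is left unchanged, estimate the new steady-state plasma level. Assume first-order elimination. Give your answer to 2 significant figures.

The CYP2E1 pathway (37% of clearance) rises to 3× activity: 0.37 × 3 = 1.11.
CYP2D6 (32%) and the residual 31% are unaffected.
New clearance relative to baseline: 1.11 + 0.32 + 0.31 = 1.74.
Steady-state plasma level ∝ 1/CL, so new value = 19 / 1.74 = 11 μmol/L.

11 μmol/L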